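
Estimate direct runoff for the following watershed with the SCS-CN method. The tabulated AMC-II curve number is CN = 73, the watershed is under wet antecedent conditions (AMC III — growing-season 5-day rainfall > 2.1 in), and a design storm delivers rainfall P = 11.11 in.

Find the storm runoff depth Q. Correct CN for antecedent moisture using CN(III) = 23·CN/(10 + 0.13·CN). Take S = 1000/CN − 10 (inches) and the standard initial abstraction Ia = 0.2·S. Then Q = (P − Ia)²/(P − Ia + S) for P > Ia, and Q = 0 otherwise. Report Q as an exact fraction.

Q = 3281057654161/349461855100 in ≈ 9.389 in

CN(III) from CN(II)=73: (23·73)/(10 + 0.13·73) = 167900/1949 ≈ 86.147
S = 1000/(167900/1949) − 10 = 2700/1679 in ≈ 1.608 in
Initial abstraction Ia = S/5 = (2700/1679)/5 = 540/1679 ≈ 0.322 in
Since P=11.110 > Ia=0.322: effective rainfall P−Ia = 1811369/167900 in
Runoff Q = (P−Ia)²/(P−Ia+S) = (10.788)²/(10.788+1.608) = 3281057654161/349461855100 ≈ 9.389 in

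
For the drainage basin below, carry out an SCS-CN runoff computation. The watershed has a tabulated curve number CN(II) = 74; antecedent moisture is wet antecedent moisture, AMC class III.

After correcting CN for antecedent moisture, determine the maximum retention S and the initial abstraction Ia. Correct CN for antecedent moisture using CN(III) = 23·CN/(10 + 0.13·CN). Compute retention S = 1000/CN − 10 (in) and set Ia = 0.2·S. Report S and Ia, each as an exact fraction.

S = 1300/851 in ≈ 1.528 in; Ia = 260/851 in ≈ 0.306 in

CN(III) from CN(II)=74: (23·74)/(10 + 0.13·74) = 85100/981 ≈ 86.748
Max retention: S = 1000/(85100/981) − 10 = 1300/851 in (≈ 1.528 in)
Ia = 0.2S: 0.2·1.528 = 0.306 in (exactly 260/851)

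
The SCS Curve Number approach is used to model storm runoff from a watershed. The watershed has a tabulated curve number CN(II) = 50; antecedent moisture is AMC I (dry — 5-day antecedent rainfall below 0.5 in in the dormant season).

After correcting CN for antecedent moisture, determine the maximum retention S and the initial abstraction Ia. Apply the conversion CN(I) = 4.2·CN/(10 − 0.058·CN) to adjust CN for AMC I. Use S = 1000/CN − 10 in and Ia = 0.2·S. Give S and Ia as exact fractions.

Adjust CN=50 to AMC I: 4.2·50/(10 − 0.058·50) → 210 ÷ (71/10) = 2100/71 ≈ 29.577
Retention S: 1000/CN − 10 with CN=29.577 → S = 500/21 ≈ 23.810 in
Ia = 0.2·(500/21) = 100/21 in ≈ 4.762 in

S = 500/21 in ≈ 23.810 in; Ia = 100/21 in ≈ 4.762 in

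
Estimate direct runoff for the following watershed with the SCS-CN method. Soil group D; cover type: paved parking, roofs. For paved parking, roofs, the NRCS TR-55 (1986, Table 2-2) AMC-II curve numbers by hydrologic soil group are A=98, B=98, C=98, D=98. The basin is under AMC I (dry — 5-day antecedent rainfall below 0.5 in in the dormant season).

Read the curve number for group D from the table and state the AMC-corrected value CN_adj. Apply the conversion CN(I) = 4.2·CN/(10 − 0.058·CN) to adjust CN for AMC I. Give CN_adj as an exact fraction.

CN_adj = 102900/1079 ≈ 95.366

NRCS table: paved parking, roofs, soil group D → CN(II) = 98
CN(I) from CN(II)=98: (4.2·98)/(10 − 0.058·98) = 102900/1079 ≈ 95.366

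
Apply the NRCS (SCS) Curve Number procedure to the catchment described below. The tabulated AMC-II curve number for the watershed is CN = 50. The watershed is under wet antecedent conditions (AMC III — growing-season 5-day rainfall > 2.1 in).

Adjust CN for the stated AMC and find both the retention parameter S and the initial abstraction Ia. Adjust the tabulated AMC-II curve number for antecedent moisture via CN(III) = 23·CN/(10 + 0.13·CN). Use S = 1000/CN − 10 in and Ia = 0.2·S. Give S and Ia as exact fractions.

S = 100/23 in ≈ 4.348 in; Ia = 20/23 in ≈ 0.870 in

Wet (AMC III): CN(III) = 23·50/(10 + 0.13·50) = 1150/(33/2) = 2300/33 ≈ 69.697
Max retention: S = 1000/(2300/33) − 10 = 100/23 in (≈ 4.348 in)
Ia = 0.2·(100/23) = 20/23 in ≈ 0.870 in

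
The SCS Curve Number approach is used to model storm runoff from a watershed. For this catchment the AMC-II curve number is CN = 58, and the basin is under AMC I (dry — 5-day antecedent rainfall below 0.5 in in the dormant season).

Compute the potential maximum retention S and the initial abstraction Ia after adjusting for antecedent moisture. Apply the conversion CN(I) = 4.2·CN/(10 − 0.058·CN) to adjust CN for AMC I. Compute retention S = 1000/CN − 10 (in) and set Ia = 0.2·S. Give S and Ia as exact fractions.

Dry (AMC I): CN(I) = 4.2·58/(10 − 0.058·58) = (1218/5)/(1659/250) = 2900/79 ≈ 36.709
Max retention: S = 1000/(2900/79) − 10 = 500/29 in (≈ 17.241 in)
Initial abstraction Ia = S/5 = (500/29)/5 = 100/29 ≈ 3.448 in

S = 500/29 in ≈ 17.241 in; Ia = 100/29 in ≈ 3.448 in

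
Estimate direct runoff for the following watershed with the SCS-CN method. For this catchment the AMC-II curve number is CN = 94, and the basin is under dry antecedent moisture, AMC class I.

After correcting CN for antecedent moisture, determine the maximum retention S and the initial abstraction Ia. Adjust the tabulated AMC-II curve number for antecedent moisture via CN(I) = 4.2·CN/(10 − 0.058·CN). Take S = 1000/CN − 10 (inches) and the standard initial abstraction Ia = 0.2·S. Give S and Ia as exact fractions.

S = 500/329 in ≈ 1.520 in; Ia = 100/329 in ≈ 0.304 in

Adjust CN=94 to AMC I: 4.2·94/(10 − 0.058·94) → (1974/5) ÷ (1137/250) = 32900/379 ≈ 86.807
S = 1000/(32900/379) − 10 = 500/329 in ≈ 1.520 in
Initial abstraction Ia = S/5 = (500/329)/5 = 100/329 ≈ 0.304 in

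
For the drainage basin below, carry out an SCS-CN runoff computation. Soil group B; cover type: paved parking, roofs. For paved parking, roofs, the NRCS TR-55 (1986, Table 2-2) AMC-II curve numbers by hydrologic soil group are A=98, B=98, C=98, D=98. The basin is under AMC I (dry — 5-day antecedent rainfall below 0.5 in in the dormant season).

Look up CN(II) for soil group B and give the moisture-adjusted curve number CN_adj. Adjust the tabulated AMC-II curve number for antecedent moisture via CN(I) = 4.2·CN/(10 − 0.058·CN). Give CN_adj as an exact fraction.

CN_adj = 102900/1079 ≈ 95.366

NRCS table: paved parking, roofs, soil group B → CN(II) = 98
CN(I) from CN(II)=98: (4.2·98)/(10 − 0.058·98) = 102900/1079 ≈ 95.366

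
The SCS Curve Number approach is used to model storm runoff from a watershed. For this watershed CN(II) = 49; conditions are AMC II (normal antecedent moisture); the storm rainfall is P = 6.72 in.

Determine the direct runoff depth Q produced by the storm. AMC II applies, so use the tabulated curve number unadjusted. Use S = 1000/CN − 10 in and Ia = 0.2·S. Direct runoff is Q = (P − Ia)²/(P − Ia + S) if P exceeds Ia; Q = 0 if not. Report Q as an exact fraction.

Q = 896809/627200 in ≈ 1.430 in

AMC II — tabulated CN = 49 applies directly.
Max retention: S = 1000/49 − 10 = 510/49 in (≈ 10.408 in)
Ia = 0.2S: 0.2·10.408 = 2.082 in (exactly 102/49)
Since P=6.720 > Ia=2.082: effective rainfall P−Ia = 5682/1225 in
Q = (5682/1225)²/((5682/1225) + 510/49) = (32285124/1500625)/(18432/1225) = 896809/627200 in ≈ 1.430 in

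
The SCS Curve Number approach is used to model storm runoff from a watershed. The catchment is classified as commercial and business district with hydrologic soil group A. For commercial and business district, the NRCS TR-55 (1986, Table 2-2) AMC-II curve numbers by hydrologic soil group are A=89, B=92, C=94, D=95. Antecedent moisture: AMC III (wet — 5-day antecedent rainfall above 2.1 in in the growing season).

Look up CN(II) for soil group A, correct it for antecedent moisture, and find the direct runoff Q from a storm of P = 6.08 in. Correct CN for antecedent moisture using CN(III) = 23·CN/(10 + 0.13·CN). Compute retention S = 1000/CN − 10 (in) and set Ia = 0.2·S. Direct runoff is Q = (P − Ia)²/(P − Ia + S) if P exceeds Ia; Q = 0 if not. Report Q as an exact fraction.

Q = 11677281842/2131080525 in ≈ 5.480 in

NRCS table: commercial and business district, soil group A → CN(II) = 89
Wet (AMC III): CN(III) = 23·89/(10 + 0.13·89) = 2047/(2157/100) = 204700/2157 ≈ 94.900
S = 1000/(204700/2157) − 10 = 1100/2047 in ≈ 0.537 in
Ia = 0.2S: 0.2·0.537 = 0.107 in (exactly 220/2047)
Excess rainfall: 6.080 − 0.107 = 5.973 in; P > Ia so Q > 0
Q = (305644/51175)²/((305644/51175) + 1100/2047) = (93418254736/2618880625)/(333144/51175) = 11677281842/2131080525 in ≈ 5.480 in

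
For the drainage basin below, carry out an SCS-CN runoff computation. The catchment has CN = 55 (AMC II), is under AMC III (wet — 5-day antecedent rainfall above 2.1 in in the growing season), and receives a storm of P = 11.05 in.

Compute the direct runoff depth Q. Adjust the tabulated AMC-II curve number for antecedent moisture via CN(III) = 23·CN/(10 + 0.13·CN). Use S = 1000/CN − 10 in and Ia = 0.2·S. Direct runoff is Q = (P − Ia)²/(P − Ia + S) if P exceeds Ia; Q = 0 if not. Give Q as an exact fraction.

Q = 2736649969/355783780 in ≈ 7.692 in

CN(III) from CN(II)=55: (23·55)/(10 + 0.13·55) = 25300/343 ≈ 73.761
Retention S: 1000/CN − 10 with CN=73.761 → S = 900/253 ≈ 3.557 in
Ia = 0.2·(900/253) = 180/253 in ≈ 0.711 in
Since P=11.050 > Ia=0.711: effective rainfall P−Ia = 52313/5060 in
Q = (52313/5060)²/((52313/5060) + 900/253) = (2736649969/25603600)/(70313/5060) = 2736649969/355783780 in ≈ 7.692 in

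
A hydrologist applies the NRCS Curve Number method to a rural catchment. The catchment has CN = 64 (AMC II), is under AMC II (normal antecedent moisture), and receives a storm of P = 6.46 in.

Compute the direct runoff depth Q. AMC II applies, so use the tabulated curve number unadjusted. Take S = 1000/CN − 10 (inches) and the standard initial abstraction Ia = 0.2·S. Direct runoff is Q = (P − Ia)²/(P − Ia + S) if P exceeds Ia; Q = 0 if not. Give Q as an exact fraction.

Q = 1138489/438400 in ≈ 2.597 in

CN(II) = 64; AMC II needs no correction.
Retention S: 1000/CN − 10 with CN=64.000 → S = 45/8 ≈ 5.625 in
Ia = 0.2S: 0.2·5.625 = 1.125 in (exactly 9/8)
Since P=6.460 > Ia=1.125: effective rainfall P−Ia = 1067/200 in
Q: (1067/200)² ÷ (274/25) = 1138489/438400 in (≈ 2.597 in)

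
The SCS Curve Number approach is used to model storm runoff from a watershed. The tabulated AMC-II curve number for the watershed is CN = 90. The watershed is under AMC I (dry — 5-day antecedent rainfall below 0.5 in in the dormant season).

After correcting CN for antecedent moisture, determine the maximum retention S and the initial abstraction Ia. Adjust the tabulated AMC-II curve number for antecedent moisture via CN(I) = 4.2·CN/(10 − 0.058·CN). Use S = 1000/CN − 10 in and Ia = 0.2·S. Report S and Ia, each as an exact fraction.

S = 500/189 in ≈ 2.646 in; Ia = 100/189 in ≈ 0.529 in

Adjust CN=90 to AMC I: 4.2·90/(10 − 0.058·90) → 378 ÷ (239/50) = 18900/239 ≈ 79.079
Retention S: 1000/CN − 10 with CN=79.079 → S = 500/189 ≈ 2.646 in
Initial abstraction Ia = S/5 = (500/189)/5 = 100/189 ≈ 0.529 in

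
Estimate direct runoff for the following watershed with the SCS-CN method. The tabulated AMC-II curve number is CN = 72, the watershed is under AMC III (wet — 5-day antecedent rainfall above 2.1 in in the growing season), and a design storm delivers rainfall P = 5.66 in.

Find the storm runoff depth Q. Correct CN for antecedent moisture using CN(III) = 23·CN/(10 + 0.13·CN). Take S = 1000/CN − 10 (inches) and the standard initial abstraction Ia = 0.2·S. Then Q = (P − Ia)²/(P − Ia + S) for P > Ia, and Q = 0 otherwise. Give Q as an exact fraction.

Wet (AMC III): CN(III) = 23·72/(10 + 0.13·72) = 1656/(484/25) = 10350/121 ≈ 85.537
Max retention: S = 1000/(10350/121) − 10 = 350/207 in (≈ 1.691 in)
Ia = 0.2·(350/207) = 70/207 in ≈ 0.338 in
Excess rainfall: 5.660 − 0.338 = 5.322 in; P > Ia so Q > 0
Q = (55081/10350)²/((55081/10350) + 350/207) = (3033916561/107122500)/(72581/10350) = 3033916561/751213350 in ≈ 4.039 in

Q = 3033916561/751213350 in ≈ 4.039 in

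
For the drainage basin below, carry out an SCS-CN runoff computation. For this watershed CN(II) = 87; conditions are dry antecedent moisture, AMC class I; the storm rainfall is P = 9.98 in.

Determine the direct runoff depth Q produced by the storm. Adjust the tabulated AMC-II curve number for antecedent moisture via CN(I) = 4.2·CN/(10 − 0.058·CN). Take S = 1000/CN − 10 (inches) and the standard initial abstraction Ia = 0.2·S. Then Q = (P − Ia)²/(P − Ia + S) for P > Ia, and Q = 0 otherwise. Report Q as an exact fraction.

Adjust CN=87 to AMC I: 4.2·87/(10 − 0.058·87) → (1827/5) ÷ (2477/500) = 182700/2477 ≈ 73.759
Retention S: 1000/CN − 10 with CN=73.759 → S = 6500/1827 ≈ 3.558 in
Ia = 0.2·(6500/1827) = 1300/1827 in ≈ 0.712 in
Excess rainfall: 9.980 − 0.712 = 9.268 in; P > Ia so Q > 0
Q = (846673/91350)²/((846673/91350) + 6500/1827) = (716855168929/8344822500)/(1171673/91350) = 716855168929/107032328550 in ≈ 6.698 in

Q = 716855168929/107032328550 in ≈ 6.698 in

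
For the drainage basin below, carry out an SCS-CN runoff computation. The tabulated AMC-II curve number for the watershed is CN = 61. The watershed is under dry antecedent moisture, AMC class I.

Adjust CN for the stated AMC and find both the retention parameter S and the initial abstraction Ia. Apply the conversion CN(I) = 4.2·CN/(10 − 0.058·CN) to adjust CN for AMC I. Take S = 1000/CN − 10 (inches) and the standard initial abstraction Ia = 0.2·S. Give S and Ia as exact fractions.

Dry (AMC I): CN(I) = 4.2·61/(10 − 0.058·61) = (1281/5)/(3231/500) = 42700/1077 ≈ 39.647
S = 1000/(42700/1077) − 10 = 6500/427 in ≈ 15.222 in
Ia = 0.2·(6500/427) = 1300/427 in ≈ 3.044 in

S = 6500/427 in ≈ 15.222 in; Ia = 1300/427 in ≈ 3.044 in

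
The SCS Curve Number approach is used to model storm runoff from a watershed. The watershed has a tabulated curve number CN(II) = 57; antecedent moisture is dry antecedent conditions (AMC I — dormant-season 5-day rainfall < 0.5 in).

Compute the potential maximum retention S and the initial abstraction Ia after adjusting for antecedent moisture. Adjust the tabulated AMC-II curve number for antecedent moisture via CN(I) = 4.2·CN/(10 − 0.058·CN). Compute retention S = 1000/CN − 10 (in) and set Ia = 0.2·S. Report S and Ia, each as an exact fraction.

S = 21500/1197 in ≈ 17.962 in; Ia = 4300/1197 in ≈ 3.592 in

Dry (AMC I): CN(I) = 4.2·57/(10 − 0.058·57) = (1197/5)/(3347/500) = 119700/3347 ≈ 35.763
Retention S: 1000/CN − 10 with CN=35.763 → S = 21500/1197 ≈ 17.962 in
Initial abstraction Ia = S/5 = (21500/1197)/5 = 4300/1197 ≈ 3.592 in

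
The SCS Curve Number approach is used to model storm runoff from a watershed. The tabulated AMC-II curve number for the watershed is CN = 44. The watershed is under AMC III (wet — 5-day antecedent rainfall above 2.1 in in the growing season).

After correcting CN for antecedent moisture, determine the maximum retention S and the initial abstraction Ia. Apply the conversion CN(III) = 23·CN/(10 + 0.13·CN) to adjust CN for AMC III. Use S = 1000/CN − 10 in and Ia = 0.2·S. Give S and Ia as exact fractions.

S = 1400/253 in ≈ 5.534 in; Ia = 280/253 in ≈ 1.107 in

Adjust CN=44 to AMC III: 23·44/(10 + 0.13·44) → 1012 ÷ (393/25) = 25300/393 ≈ 64.377
Max retention: S = 1000/(25300/393) − 10 = 1400/253 in (≈ 5.534 in)
Ia = 0.2·(1400/253) = 280/253 in ≈ 1.107 in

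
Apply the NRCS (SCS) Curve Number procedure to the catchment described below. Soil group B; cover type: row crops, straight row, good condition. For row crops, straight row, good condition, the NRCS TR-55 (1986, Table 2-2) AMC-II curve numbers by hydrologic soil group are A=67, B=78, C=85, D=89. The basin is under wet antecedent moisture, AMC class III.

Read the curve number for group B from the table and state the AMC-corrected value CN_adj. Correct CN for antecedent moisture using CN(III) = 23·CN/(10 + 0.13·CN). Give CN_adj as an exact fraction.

CN_adj = 89700/1007 ≈ 89.076

NRCS table: row crops, straight row, good condition, soil group B → CN(II) = 78
Wet (AMC III): CN(III) = 23·78/(10 + 0.13·78) = 1794/(1007/50) = 89700/1007 ≈ 89.076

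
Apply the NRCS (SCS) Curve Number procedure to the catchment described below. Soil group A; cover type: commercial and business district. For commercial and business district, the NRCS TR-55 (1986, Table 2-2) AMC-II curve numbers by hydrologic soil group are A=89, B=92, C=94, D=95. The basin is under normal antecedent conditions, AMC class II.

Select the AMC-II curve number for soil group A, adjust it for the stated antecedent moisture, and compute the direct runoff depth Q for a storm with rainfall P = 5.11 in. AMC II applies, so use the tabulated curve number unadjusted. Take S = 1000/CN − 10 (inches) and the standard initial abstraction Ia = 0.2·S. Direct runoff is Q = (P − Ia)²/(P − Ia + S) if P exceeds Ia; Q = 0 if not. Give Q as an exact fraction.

NRCS table: commercial and business district, soil group A → CN(II) = 89
Average conditions: CN = 89 (no AMC adjustment).
Max retention: S = 1000/89 − 10 = 110/89 in (≈ 1.236 in)
Ia = 0.2S: 0.2·1.236 = 0.247 in (exactly 22/89)
Since P=5.110 > Ia=0.247: effective rainfall P−Ia = 43279/8900 in
Q = (43279/8900)²/((43279/8900) + 110/89) = (1873071841/79210000)/(54279/8900) = 1873071841/483083100 in ≈ 3.877 in

Q = 1873071841/483083100 in ≈ 3.877 in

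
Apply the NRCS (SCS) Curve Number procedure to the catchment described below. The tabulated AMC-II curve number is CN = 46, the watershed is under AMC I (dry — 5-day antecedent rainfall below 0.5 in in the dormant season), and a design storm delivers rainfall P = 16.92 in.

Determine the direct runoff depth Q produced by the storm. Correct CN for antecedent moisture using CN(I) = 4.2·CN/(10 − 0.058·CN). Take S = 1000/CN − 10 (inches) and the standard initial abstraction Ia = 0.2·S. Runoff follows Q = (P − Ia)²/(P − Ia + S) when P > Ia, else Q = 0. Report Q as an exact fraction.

CN(I) from CN(II)=46: (4.2·46)/(10 − 0.058·46) = 16100/611 ≈ 26.350
S = 1000/(16100/611) − 10 = 4500/161 in ≈ 27.950 in
Ia = 0.2S: 0.2·27.950 = 5.590 in (exactly 900/161)
P − Ia = 16.920 − 5.590 = 45603/4025 ≈ 11.330 in (> 0, runoff occurs)
Runoff Q = (P−Ia)²/(P−Ia+S) = (11.330)²/(11.330+27.950) = 231070401/70707175 ≈ 3.268 in

Q = 231070401/70707175 in ≈ 3.268 in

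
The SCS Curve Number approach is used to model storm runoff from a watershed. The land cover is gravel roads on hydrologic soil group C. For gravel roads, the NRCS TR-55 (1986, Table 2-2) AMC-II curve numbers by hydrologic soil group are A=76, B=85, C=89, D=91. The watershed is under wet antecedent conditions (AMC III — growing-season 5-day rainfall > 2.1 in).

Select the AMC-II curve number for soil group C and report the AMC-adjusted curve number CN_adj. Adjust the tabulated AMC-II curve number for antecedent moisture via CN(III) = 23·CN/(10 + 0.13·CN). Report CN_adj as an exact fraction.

CN_adj = 204700/2157 ≈ 94.900

NRCS table: gravel roads, soil group C → CN(II) = 89
CN(III) from CN(II)=89: (23·89)/(10 + 0.13·89) = 204700/2157 ≈ 94.900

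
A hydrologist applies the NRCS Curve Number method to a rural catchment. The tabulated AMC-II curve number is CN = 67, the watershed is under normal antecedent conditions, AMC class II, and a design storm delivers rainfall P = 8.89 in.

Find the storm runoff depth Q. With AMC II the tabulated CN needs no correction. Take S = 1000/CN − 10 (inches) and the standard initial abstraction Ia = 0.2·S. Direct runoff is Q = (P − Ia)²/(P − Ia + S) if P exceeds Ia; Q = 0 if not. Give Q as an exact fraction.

Q = 2805079369/575952100 in ≈ 4.870 in

AMC II — tabulated CN = 67 applies directly.
S = 1000/67 − 10 = 330/67 in ≈ 4.925 in
Initial abstraction Ia = S/5 = (330/67)/5 = 66/67 ≈ 0.985 in
Excess rainfall: 8.890 − 0.985 = 7.905 in; P > Ia so Q > 0
Runoff Q = (P−Ia)²/(P−Ia+S) = (7.905)²/(7.905+4.925) = 2805079369/575952100 ≈ 4.870 in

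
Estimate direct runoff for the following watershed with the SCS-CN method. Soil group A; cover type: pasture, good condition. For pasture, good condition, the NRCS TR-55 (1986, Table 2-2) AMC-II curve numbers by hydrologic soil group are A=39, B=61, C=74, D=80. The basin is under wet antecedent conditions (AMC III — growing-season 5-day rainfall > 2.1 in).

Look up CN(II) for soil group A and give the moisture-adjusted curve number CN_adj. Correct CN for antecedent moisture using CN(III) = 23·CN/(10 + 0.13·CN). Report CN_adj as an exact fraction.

CN_adj = 89700/1507 ≈ 59.522

NRCS table: pasture, good condition, soil group A → CN(II) = 39
Wet (AMC III): CN(III) = 23·39/(10 + 0.13·39) = 897/(1507/100) = 89700/1507 ≈ 59.522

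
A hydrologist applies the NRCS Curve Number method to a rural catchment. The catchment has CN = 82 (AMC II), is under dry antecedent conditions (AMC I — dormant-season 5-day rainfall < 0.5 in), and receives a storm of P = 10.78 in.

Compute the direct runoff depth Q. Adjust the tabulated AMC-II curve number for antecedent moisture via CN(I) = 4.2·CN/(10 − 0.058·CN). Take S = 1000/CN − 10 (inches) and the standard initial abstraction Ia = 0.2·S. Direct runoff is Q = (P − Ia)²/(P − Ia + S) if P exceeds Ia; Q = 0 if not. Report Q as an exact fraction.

Dry (AMC I): CN(I) = 4.2·82/(10 − 0.058·82) = (1722/5)/(1311/250) = 28700/437 ≈ 65.675
S = 1000/(28700/437) − 10 = 1500/287 in ≈ 5.226 in
Initial abstraction Ia = S/5 = (1500/287)/5 = 300/287 ≈ 1.045 in
Since P=10.780 > Ia=1.045: effective rainfall P−Ia = 139693/14350 in
Q = (139693/14350)²/((139693/14350) + 1500/287) = (19514134249/205922500)/(214693/14350) = 19514134249/3080844550 in ≈ 6.334 in

Q = 19514134249/3080844550 in ≈ 6.334 in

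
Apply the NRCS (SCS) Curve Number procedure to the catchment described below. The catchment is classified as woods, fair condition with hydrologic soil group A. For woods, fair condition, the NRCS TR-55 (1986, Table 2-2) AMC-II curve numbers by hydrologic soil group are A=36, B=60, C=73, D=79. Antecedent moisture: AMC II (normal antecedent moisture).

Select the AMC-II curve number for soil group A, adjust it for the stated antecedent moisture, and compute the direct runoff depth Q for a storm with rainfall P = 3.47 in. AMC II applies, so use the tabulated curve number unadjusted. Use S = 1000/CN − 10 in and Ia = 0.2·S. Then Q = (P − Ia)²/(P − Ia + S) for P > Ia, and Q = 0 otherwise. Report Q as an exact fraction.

Q = 0 in ≈ 0.000 in

NRCS table: woods, fair condition, soil group A → CN(II) = 36
AMC II — tabulated CN = 36 applies directly.
Retention S: 1000/CN − 10 with CN=36.000 → S = 160/9 ≈ 17.778 in
Initial abstraction Ia = S/5 = (160/9)/5 = 32/9 ≈ 3.556 in
P = 3.470 ≤ Ia = 3.556 in: entire storm abstracted, Q = 0.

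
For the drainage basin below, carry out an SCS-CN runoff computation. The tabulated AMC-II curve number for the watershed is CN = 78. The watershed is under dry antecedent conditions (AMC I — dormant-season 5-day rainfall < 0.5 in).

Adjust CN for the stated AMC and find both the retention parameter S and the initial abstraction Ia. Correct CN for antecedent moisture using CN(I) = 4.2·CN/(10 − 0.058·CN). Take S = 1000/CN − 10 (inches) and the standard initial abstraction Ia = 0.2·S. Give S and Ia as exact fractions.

CN(I) from CN(II)=78: (4.2·78)/(10 − 0.058·78) = 81900/1369 ≈ 59.825
S = 1000/(81900/1369) − 10 = 5500/819 in ≈ 6.716 in
Ia = 0.2·(5500/819) = 1100/819 in ≈ 1.343 in

S = 5500/819 in ≈ 6.716 in; Ia = 1100/819 in ≈ 1.343 in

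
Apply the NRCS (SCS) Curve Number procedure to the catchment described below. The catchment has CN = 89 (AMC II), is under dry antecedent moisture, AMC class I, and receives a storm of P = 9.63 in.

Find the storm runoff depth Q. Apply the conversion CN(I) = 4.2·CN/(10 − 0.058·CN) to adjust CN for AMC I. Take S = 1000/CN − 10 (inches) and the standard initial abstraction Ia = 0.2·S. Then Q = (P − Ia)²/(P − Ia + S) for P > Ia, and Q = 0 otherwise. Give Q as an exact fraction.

Q = 2855582883409/418627404300 in ≈ 6.821 in

Adjust CN=89 to AMC I: 4.2·89/(10 − 0.058·89) → (1869/5) ÷ (2419/500) = 186900/2419 ≈ 77.263
Retention S: 1000/CN − 10 with CN=77.263 → S = 5500/1869 ≈ 2.943 in
Ia = 0.2S: 0.2·2.943 = 0.589 in (exactly 1100/1869)
P − Ia = 9.630 − 0.589 = 1689847/186900 ≈ 9.041 in (> 0, runoff occurs)
Q = (1689847/186900)²/((1689847/186900) + 5500/1869) = (2855582883409/34931610000)/(2239847/186900) = 2855582883409/418627404300 in ≈ 6.821 in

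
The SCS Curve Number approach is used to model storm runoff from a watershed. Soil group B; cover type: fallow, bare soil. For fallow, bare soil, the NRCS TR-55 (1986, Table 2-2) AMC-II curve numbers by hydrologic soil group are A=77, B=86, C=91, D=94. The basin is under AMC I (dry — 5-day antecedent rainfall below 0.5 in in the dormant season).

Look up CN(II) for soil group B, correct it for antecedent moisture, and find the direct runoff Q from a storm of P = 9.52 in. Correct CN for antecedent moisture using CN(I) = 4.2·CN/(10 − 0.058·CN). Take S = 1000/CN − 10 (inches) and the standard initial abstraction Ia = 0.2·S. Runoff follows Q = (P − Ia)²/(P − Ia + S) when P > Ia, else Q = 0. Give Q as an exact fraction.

NRCS table: fallow, bare soil, soil group B → CN(II) = 86
CN(I) from CN(II)=86: (4.2·86)/(10 − 0.058·86) = 12900/179 ≈ 72.067
Max retention: S = 1000/(12900/179) − 10 = 500/129 in (≈ 3.876 in)
Initial abstraction Ia = S/5 = (500/129)/5 = 100/129 ≈ 0.775 in
Since P=9.520 > Ia=0.775: effective rainfall P−Ia = 28202/3225 in
Q: (28202/3225)² ÷ (40702/3225) = 397676402/65631975 in (≈ 6.059 in)

Q = 397676402/65631975 in ≈ 6.059 in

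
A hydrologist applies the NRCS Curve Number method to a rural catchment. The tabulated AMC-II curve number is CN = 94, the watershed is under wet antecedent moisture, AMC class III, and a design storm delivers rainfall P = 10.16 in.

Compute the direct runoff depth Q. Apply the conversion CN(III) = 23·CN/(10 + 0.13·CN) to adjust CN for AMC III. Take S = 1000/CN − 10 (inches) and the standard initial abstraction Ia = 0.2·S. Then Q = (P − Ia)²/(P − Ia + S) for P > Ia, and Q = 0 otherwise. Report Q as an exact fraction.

Q = 37284704738/3791256175 in ≈ 9.834 in

Wet (AMC III): CN(III) = 23·94/(10 + 0.13·94) = 2162/(1111/50) = 108100/1111 ≈ 97.300
S = 1000/(108100/1111) − 10 = 300/1081 in ≈ 0.278 in
Initial abstraction Ia = S/5 = (300/1081)/5 = 60/1081 ≈ 0.056 in
P − Ia = 10.160 − 0.056 = 273074/27025 ≈ 10.104 in (> 0, runoff occurs)
Q = (273074/27025)²/((273074/27025) + 300/1081) = (74569409476/730350625)/(280574/27025) = 37284704738/3791256175 in ≈ 9.834 in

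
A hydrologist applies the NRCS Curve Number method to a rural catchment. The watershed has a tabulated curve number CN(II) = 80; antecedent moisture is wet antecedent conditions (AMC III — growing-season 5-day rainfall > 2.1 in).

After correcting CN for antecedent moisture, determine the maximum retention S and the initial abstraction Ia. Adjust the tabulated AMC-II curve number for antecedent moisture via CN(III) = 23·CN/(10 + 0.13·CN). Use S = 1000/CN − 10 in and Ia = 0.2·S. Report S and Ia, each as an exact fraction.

Wet (AMC III): CN(III) = 23·80/(10 + 0.13·80) = 1840/(102/5) = 4600/51 ≈ 90.196
Max retention: S = 1000/(4600/51) − 10 = 25/23 in (≈ 1.087 in)
Ia = 0.2·(25/23) = 5/23 in ≈ 0.217 in

S = 25/23 in ≈ 1.087 in; Ia = 5/23 in ≈ 0.217 in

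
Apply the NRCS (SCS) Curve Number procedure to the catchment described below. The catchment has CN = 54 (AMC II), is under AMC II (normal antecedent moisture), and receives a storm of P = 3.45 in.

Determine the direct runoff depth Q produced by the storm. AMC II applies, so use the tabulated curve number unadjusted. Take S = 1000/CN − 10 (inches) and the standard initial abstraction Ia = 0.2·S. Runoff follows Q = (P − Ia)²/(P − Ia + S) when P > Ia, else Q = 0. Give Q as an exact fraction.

Q = 38663/130140 in ≈ 0.297 in

AMC II — tabulated CN = 54 applies directly.
S = 1000/54 − 10 = 230/27 in ≈ 8.519 in
Ia = 0.2·(230/27) = 46/27 in ≈ 1.704 in
Excess rainfall: 3.450 − 1.704 = 1.746 in; P > Ia so Q > 0
Runoff Q = (P−Ia)²/(P−Ia+S) = (1.746)²/(1.746+8.519) = 38663/130140 ≈ 0.297 in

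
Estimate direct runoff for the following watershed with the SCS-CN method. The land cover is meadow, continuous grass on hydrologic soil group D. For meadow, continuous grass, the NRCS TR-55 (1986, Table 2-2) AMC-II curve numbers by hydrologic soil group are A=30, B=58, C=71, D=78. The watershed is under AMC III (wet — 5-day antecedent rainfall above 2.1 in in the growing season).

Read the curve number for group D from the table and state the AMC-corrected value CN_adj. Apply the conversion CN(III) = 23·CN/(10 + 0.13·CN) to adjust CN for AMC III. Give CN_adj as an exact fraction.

NRCS table: meadow, continuous grass, soil group D → CN(II) = 78
Wet (AMC III): CN(III) = 23·78/(10 + 0.13·78) = 1794/(1007/50) = 89700/1007 ≈ 89.076

CN_adj = 89700/1007 ≈ 89.076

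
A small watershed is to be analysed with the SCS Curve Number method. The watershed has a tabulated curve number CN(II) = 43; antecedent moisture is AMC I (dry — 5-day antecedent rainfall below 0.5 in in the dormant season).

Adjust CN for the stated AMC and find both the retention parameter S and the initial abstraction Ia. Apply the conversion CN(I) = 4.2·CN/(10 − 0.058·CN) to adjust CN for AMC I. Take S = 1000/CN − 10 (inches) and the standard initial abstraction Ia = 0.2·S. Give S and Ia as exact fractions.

Adjust CN=43 to AMC I: 4.2·43/(10 − 0.058·43) → (903/5) ÷ (3753/500) = 30100/1251 ≈ 24.061
Retention S: 1000/CN − 10 with CN=24.061 → S = 9500/301 ≈ 31.561 in
Ia = 0.2·(9500/301) = 1900/301 in ≈ 6.312 in

S = 9500/301 in ≈ 31.561 in; Ia = 1900/301 in ≈ 6.312 in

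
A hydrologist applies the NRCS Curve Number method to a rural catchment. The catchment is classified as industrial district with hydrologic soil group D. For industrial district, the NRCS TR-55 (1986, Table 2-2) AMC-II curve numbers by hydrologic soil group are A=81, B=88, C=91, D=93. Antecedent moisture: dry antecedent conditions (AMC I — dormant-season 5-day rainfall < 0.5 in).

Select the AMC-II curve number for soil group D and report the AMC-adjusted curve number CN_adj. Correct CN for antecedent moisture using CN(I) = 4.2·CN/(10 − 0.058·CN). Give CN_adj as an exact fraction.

CN_adj = 27900/329 ≈ 84.802

NRCS table: industrial district, soil group D → CN(II) = 93
Dry (AMC I): CN(I) = 4.2·93/(10 − 0.058·93) = (1953/5)/(2303/500) = 27900/329 ≈ 84.802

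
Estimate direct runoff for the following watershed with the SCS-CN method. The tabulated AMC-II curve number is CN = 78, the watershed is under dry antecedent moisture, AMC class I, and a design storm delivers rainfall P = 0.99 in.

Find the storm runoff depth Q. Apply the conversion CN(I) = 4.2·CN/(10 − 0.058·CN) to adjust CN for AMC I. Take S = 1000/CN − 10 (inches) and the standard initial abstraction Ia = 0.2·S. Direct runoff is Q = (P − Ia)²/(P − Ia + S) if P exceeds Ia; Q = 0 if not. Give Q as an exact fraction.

Q = 0 in ≈ 0.000 in

CN(I) from CN(II)=78: (4.2·78)/(10 − 0.058·78) = 81900/1369 ≈ 59.825
Retention S: 1000/CN − 10 with CN=59.825 → S = 5500/819 ≈ 6.716 in
Initial abstraction Ia = S/5 = (5500/819)/5 = 1100/819 ≈ 1.343 in
P = 0.990 ≤ Ia = 1.343 in: entire storm abstracted, Q = 0.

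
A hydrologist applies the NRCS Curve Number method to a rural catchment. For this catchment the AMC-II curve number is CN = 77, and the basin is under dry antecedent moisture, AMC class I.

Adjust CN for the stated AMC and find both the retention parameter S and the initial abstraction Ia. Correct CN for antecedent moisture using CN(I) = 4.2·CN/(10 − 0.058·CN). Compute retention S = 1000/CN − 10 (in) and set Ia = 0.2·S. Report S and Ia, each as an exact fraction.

CN(I) from CN(II)=77: (4.2·77)/(10 − 0.058·77) = 161700/2767 ≈ 58.439
S = 1000/(161700/2767) − 10 = 11500/1617 in ≈ 7.112 in
Ia = 0.2·(11500/1617) = 2300/1617 in ≈ 1.422 in

S = 11500/1617 in ≈ 7.112 in; Ia = 2300/1617 in ≈ 1.422 in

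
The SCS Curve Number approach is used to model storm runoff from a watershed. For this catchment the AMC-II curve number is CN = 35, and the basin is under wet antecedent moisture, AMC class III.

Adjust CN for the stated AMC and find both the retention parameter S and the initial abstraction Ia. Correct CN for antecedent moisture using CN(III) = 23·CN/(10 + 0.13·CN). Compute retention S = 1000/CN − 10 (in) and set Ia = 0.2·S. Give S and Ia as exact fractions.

S = 1300/161 in ≈ 8.075 in; Ia = 260/161 in ≈ 1.615 in

CN(III) from CN(II)=35: (23·35)/(10 + 0.13·35) = 16100/291 ≈ 55.326
S = 1000/(16100/291) − 10 = 1300/161 in ≈ 8.075 in
Ia = 0.2S: 0.2·8.075 = 1.615 in (exactly 260/161)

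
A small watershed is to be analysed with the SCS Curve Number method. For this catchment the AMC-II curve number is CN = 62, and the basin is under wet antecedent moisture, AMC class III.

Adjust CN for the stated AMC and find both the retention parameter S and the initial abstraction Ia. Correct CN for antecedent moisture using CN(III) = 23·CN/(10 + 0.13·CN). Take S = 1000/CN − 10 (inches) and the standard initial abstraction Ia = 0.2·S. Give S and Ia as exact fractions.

CN(III) from CN(II)=62: (23·62)/(10 + 0.13·62) = 71300/903 ≈ 78.959
Retention S: 1000/CN − 10 with CN=78.959 → S = 1900/713 ≈ 2.665 in
Initial abstraction Ia = S/5 = (1900/713)/5 = 380/713 ≈ 0.533 in

S = 1900/713 in ≈ 2.665 in; Ia = 380/713 in ≈ 0.533 in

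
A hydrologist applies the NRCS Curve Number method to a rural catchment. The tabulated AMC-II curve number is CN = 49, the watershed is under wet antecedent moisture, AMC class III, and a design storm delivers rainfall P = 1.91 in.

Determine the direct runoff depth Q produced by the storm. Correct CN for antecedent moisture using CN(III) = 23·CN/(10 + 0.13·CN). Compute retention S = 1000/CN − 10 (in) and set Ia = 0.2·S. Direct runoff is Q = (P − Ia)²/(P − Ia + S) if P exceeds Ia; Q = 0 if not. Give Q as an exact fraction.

CN(III) from CN(II)=49: (23·49)/(10 + 0.13·49) = 112700/1637 ≈ 68.845
Max retention: S = 1000/(112700/1637) − 10 = 5100/1127 in (≈ 4.525 in)
Ia = 0.2·(5100/1127) = 1020/1127 in ≈ 0.905 in
Since P=1.910 > Ia=0.905: effective rainfall P−Ia = 113257/112700 in
Q: (113257/112700)² ÷ (623257/112700) = 12827148049/70241063900 in (≈ 0.183 in)

Q = 12827148049/70241063900 in ≈ 0.183 in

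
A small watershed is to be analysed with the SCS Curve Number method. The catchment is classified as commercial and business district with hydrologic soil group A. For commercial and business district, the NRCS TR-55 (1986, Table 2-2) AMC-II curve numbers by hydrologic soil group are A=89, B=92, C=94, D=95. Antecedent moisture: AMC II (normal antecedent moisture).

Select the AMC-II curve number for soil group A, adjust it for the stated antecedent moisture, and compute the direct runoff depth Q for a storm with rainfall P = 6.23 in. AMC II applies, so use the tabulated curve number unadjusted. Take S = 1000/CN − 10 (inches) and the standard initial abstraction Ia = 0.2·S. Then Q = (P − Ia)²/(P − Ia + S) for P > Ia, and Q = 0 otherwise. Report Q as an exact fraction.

Q = 2835243009/571798300 in ≈ 4.958 in

NRCS table: commercial and business district, soil group A → CN(II) = 89
AMC II — tabulated CN = 89 applies directly.
Max retention: S = 1000/89 − 10 = 110/89 in (≈ 1.236 in)
Ia = 0.2S: 0.2·1.236 = 0.247 in (exactly 22/89)
P − Ia = 6.230 − 0.247 = 53247/8900 ≈ 5.983 in (> 0, runoff occurs)
Q: (53247/8900)² ÷ (64247/8900) = 2835243009/571798300 in (≈ 4.958 in)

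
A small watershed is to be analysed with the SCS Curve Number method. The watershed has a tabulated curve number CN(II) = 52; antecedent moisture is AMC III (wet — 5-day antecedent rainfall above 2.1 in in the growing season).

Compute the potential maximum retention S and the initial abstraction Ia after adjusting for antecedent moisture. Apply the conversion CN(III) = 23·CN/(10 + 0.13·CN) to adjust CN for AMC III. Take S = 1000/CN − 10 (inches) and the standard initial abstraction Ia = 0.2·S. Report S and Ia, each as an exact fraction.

S = 1200/299 in ≈ 4.013 in; Ia = 240/299 in ≈ 0.803 in

Adjust CN=52 to AMC III: 23·52/(10 + 0.13·52) → 1196 ÷ (419/25) = 29900/419 ≈ 71.360
S = 1000/(29900/419) − 10 = 1200/299 in ≈ 4.013 in
Ia = 0.2·(1200/299) = 240/299 in ≈ 0.803 in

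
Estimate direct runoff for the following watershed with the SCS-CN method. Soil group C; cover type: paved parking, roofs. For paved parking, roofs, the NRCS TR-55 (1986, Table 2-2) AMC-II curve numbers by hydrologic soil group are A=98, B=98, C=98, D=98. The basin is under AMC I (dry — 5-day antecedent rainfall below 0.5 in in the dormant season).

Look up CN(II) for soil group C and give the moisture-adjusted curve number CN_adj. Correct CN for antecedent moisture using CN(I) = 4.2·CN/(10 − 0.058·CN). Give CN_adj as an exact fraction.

CN_adj = 102900/1079 ≈ 95.366

NRCS table: paved parking, roofs, soil group C → CN(II) = 98
Adjust CN=98 to AMC I: 4.2·98/(10 − 0.058·98) → (2058/5) ÷ (1079/250) = 102900/1079 ≈ 95.366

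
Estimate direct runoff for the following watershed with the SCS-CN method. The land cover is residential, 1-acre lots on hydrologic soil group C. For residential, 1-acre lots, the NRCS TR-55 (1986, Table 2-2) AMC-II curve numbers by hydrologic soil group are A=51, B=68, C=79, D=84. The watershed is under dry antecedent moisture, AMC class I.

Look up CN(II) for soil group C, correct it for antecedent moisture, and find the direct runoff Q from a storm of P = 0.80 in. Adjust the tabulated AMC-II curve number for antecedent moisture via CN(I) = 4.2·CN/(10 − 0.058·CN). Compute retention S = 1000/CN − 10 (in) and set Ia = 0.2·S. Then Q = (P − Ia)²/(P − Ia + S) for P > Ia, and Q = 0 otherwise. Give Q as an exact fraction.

NRCS table: residential, 1-acre lots, soil group C → CN(II) = 79
Adjust CN=79 to AMC I: 4.2·79/(10 − 0.058·79) → (1659/5) ÷ (2709/500) = 7900/129 ≈ 61.240
Max retention: S = 1000/(7900/129) − 10 = 500/79 in (≈ 6.329 in)
Ia = 0.2·(500/79) = 100/79 in ≈ 1.266 in
P = 0.800 ≤ Ia = 1.266 in: entire storm abstracted, Q = 0.

Q = 0 in ≈ 0.000 in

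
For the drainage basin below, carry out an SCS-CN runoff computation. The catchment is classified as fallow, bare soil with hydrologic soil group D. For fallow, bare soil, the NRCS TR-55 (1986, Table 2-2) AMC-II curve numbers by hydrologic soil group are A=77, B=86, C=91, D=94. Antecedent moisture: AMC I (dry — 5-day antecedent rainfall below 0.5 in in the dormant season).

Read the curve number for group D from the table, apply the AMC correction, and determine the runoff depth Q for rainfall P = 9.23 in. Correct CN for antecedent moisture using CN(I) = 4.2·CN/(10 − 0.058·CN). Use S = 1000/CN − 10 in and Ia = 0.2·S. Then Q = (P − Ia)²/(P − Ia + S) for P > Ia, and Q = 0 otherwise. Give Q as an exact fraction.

Q = 86240306889/11306644300 in ≈ 7.627 in

NRCS table: fallow, bare soil, soil group D → CN(II) = 94
Adjust CN=94 to AMC I: 4.2·94/(10 − 0.058·94) → (1974/5) ÷ (1137/250) = 32900/379 ≈ 86.807
Retention S: 1000/CN − 10 with CN=86.807 → S = 500/329 ≈ 1.520 in
Ia = 0.2S: 0.2·1.520 = 0.304 in (exactly 100/329)
Since P=9.230 > Ia=0.304: effective rainfall P−Ia = 293667/32900 in
Runoff Q = (P−Ia)²/(P−Ia+S) = (8.926)²/(8.926+1.520) = 86240306889/11306644300 ≈ 7.627 in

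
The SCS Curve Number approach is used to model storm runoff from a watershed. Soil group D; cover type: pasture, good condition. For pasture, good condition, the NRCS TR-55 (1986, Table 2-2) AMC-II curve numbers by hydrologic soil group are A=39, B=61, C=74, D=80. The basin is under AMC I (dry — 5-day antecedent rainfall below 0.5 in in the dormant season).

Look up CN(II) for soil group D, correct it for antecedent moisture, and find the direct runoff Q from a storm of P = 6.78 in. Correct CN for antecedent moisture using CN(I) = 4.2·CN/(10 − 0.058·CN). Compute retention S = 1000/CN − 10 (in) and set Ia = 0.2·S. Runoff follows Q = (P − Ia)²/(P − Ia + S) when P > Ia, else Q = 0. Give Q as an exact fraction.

Q = 34445161/12724950 in ≈ 2.707 in

NRCS table: pasture, good condition, soil group D → CN(II) = 80
Adjust CN=80 to AMC I: 4.2·80/(10 − 0.058·80) → 336 ÷ (134/25) = 4200/67 ≈ 62.687
S = 1000/(4200/67) − 10 = 125/21 in ≈ 5.952 in
Initial abstraction Ia = S/5 = (125/21)/5 = 25/21 ≈ 1.190 in
Excess rainfall: 6.780 − 1.190 = 5.590 in; P > Ia so Q > 0
Q = (5869/1050)²/((5869/1050) + 125/21) = (34445161/1102500)/(12119/1050) = 34445161/12724950 in ≈ 2.707 in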